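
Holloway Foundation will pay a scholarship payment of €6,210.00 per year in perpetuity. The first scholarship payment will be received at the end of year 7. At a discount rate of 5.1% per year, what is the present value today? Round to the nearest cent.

€90345.21

Value at end of year 6: C / r = €6,210.00 / 0.051 = €121,764.7059
Discount to today: PV = €121,764.7059 / (1 + 0.051)^6 = €121,764.7059 / 1.347772 = €90,345.21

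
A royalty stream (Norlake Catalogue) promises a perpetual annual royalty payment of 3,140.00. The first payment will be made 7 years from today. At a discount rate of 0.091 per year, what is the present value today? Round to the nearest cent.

20461.61

Value at end of year 6: C / r = 3,140.00 / 0.091 = 34,505.4945
Discount to today: PV = 34,505.4945 / (1 + 0.091)^6 = 34,505.4945 / 1.686353 = 20,461.61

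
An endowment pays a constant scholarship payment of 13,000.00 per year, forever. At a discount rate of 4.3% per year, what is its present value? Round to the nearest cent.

302325.58

Level perpetuity: PV = C / r = 13,000.00 / 0.043 = 302,325.58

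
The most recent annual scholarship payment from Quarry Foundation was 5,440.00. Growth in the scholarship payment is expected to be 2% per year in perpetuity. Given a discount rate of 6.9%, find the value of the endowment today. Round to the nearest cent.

D₁ = D₀ × (1 + g) = 5,440.00 × 1.02 = 5,548.8000
Growing perpetuity: P = D₁ / (r − g) = 5,548.8000 / (0.069 − 0.02) = 113,240.82

113240.82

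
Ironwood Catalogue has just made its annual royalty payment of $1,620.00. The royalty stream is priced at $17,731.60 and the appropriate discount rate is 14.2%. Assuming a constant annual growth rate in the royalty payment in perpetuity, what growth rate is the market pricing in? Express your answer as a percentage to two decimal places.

4.64%

P = D₀(1+g)/(r−g) ⇒ P(r−g) = D₀(1+g) ⇒ g(P+D₀) = P·r − D₀
g = (P·r − D₀)/(P + D₀) = ($17,731.60×0.142 − $1,620.00) / ($17,731.60 + $1,620.00) = 0.046399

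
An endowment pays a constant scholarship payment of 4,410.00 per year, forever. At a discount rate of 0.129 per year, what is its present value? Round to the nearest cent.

34186.05

Level perpetuity: PV = C / r = 4,410.00 / 0.129 = 34,186.05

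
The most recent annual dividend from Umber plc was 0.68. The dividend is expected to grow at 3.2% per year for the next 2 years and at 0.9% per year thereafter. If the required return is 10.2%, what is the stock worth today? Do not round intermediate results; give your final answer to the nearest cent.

D_1 = 0.70176
D_2 = 0.72422
Terminal value at year 2: TV = D_2×(1+g_2)/(r−g_2) = 0.73073/0.093 = 7.85736
P_0 = D_1/(1+r)^1 + D_2/(1+r)^2 + TV/(1+r)^2
    = 0.63681 + 0.59636 + 6.47013 = 7.70330

7.70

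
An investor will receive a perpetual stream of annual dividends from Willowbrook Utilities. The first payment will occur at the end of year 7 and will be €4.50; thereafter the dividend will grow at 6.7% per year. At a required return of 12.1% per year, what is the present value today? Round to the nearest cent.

Value at end of year 6: C₁ / (r − g) = €4.50 / (0.121 − 0.067) = €83.3333
Discount to today: PV = €83.3333 / (1 + 0.121)^6 = €83.3333 / 1.984420 = €41.99

€41.99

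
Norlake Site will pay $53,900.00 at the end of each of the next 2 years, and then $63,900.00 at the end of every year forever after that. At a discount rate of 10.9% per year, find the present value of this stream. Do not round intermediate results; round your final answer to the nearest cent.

$569090.53

PV of 2-year annuity: $53,900.00 × [1 − (1+0.109)^−2] / 0.109 = 92427.72268
Perpetuity value at year 2: $63,900.00 / 0.109 = 586238.53211
PV of perpetuity: 586238.53211 / (1+0.109)^2 = 476662.80893
Total PV = 92427.72268 + 476662.80893 = 569090.53161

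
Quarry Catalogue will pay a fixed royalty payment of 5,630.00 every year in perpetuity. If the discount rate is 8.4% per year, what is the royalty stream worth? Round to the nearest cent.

67023.81

Level perpetuity: PV = C / r = 5,630.00 / 0.084 = 67,023.81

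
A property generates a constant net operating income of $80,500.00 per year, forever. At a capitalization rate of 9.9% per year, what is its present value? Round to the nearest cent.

Level perpetuity: PV = C / r = $80,500.00 / 0.099 = $813,131.31

$813131.31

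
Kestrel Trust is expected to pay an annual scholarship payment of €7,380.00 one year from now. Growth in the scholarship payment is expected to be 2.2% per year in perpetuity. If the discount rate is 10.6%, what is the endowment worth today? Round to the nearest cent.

Growing perpetuity: P = D₁ / (r − g) = €7,380.0000 / (0.106 − 0.022) = €87,857.14

€87857.14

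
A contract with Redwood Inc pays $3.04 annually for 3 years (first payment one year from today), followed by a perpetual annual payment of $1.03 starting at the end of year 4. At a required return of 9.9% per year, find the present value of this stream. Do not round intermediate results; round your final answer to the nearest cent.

$15.41

PV of 3-year annuity: $3.04 × [1 − (1+0.099)^−3] / 0.099 = 7.57336
Perpetuity value at year 3: $1.03 / 0.099 = 10.40404
PV of perpetuity: 10.40404 / (1+0.099)^3 = 7.83807
Total PV = 7.57336 + 7.83807 = 15.41143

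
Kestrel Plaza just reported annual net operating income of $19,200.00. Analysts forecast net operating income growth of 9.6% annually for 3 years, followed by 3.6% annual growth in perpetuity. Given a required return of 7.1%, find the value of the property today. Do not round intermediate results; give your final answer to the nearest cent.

$669385.71

D_1 = 21043.20000
D_2 = 23063.34720
D_3 = 25277.42853
Terminal value at year 3: TV = D_3×(1+g_2)/(r−g_2) = 26187.41596/0.035 = 748211.88452
P_0 = D_1/(1+r)^1 + D_2/(1+r)^2 + D_3/(1+r)^3 + TV/(1+r)^3
    = 19648.17927 + 20106.82024 + 20576.16712 + 609054.54682 = 669385.71346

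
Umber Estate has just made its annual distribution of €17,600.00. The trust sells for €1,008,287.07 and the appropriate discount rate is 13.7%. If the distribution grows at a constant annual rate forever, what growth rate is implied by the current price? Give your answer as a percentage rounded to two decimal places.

P = D₀(1+g)/(r−g) ⇒ P(r−g) = D₀(1+g) ⇒ g(P+D₀) = P·r − D₀
g = (P·r − D₀)/(P + D₀) = (€1,008,287.07×0.137 − €17,600.00) / (€1,008,287.07 + €17,600.00) = 0.117494

11.75%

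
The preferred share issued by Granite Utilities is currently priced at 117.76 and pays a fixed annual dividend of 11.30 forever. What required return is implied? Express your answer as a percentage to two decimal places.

P = C/r ⇒ r = C/P = 11.30/117.76 = 0.095958

9.60%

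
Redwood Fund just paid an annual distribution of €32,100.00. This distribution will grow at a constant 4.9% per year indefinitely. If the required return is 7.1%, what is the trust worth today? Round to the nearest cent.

€1530586.36

D₁ = D₀ × (1 + g) = €32,100.00 × 1.049 = €33,672.9000
Growing perpetuity: P = D₁ / (r − g) = €33,672.9000 / (0.071 − 0.049) = €1,530,586.36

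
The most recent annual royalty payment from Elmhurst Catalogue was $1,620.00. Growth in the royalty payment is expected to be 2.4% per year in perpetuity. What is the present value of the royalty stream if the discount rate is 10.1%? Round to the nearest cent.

$21543.90

D₁ = D₀ × (1 + g) = $1,620.00 × 1.024 = $1,658.8800
Growing perpetuity: P = D₁ / (r − g) = $1,658.8800 / (0.101 − 0.024) = $21,543.90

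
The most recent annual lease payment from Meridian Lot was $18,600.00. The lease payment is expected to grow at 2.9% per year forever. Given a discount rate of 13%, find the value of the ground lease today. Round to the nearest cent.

D₁ = D₀ × (1 + g) = $18,600.00 × 1.029 = $19,139.4000
Growing perpetuity: P = D₁ / (r − g) = $19,139.4000 / (0.13 − 0.029) = $189,499.01

$189499.01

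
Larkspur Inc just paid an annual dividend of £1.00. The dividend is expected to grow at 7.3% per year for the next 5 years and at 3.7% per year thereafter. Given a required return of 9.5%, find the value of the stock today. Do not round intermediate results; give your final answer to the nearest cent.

£20.86

D_1 = 1.07300
D_2 = 1.15133
D_3 = 1.23538
D_4 = 1.32556
D_5 = 1.42232
Terminal value at year 5: TV = D_5×(1+g_2)/(r−g_2) = 1.47495/0.058 = 25.43018
P_0 = D_1/(1+r)^1 + D_2/(1+r)^2 + D_3/(1+r)^3 + D_4/(1+r)^4 + D_5/(1+r)^5 + TV/(1+r)^5
    = 0.97991 + 0.96022 + 0.94093 + 0.92202 + 0.90350 + 16.15395 = 20.86053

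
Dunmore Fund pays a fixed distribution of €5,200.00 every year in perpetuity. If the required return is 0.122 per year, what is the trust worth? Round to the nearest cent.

Level perpetuity: PV = C / r = €5,200.00 / 0.122 = €42,622.95

€42622.95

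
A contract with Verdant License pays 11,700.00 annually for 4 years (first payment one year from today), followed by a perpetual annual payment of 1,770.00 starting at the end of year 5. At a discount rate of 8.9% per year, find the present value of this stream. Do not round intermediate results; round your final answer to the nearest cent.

PV of 4-year annuity: 11,700.00 × [1 − (1+0.089)^−4] / 0.089 = 37988.07135
Perpetuity value at year 4: 1,770.00 / 0.089 = 19887.64045
PV of perpetuity: 19887.64045 / (1+0.089)^4 = 14140.72709
Total PV = 37988.07135 + 14140.72709 = 52128.79844

52128.80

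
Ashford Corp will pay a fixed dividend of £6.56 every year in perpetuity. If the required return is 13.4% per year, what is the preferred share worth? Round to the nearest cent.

£48.96

Level perpetuity: PV = C / r = £6.56 / 0.134 = £48.96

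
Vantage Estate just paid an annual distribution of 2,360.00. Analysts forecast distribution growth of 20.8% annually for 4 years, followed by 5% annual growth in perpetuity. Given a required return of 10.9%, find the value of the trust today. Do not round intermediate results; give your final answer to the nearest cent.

D_1 = 2850.88000
D_2 = 3443.86304
D_3 = 4160.18655
D_4 = 5025.50536
Terminal value at year 4: TV = D_4×(1+g_2)/(r−g_2) = 5276.78062/0.059 = 89436.95971
P_0 = D_1/(1+r)^1 + D_2/(1+r)^2 + D_3/(1+r)^3 + D_4/(1+r)^4 + TV/(1+r)^4
    = 2570.67628 + 2800.15956 + 3050.12872 + 3322.41253 + 59127.68055 = 70871.05764

70871.06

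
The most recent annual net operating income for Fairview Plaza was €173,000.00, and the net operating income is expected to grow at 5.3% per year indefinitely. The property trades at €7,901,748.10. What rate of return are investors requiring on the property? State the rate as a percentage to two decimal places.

D₁ = €173,000.00 × 1.053 = €182,169.0000
P = D₁/(r − g) ⇒ r = D₁/P + g = €182,169.0000/€7,901,748.10 + 0.053 = 0.023054 + 0.053 = 0.076054

7.61%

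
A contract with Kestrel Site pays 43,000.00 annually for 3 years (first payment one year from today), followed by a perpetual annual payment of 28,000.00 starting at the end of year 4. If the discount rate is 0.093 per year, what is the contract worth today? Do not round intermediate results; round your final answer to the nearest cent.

PV of 3-year annuity: 43,000.00 × [1 − (1+0.093)^−3] / 0.093 = 108266.32976
Perpetuity value at year 3: 28,000.00 / 0.093 = 301075.26882
PV of perpetuity: 301075.26882 / (1+0.093)^3 = 230576.26339
Total PV = 108266.32976 + 230576.26339 = 338842.59315

338842.59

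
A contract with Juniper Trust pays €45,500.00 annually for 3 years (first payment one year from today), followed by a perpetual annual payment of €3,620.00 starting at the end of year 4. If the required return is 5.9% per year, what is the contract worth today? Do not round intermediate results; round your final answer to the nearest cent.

€173509.11

PV of 3-year annuity: €45,500.00 × [1 − (1+0.059)^−3] / 0.059 = 121847.41550
Perpetuity value at year 3: €3,620.00 / 0.059 = 61355.93220
PV of perpetuity: 61355.93220 / (1+0.059)^3 = 51661.69827
Total PV = 121847.41550 + 51661.69827 = 173509.11376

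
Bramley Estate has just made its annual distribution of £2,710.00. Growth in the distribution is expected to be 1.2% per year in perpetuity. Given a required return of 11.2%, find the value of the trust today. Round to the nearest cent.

£27425.20

D₁ = D₀ × (1 + g) = £2,710.00 × 1.012 = £2,742.5200
Growing perpetuity: P = D₁ / (r − g) = £2,742.5200 / (0.112 − 0.012) = £27,425.20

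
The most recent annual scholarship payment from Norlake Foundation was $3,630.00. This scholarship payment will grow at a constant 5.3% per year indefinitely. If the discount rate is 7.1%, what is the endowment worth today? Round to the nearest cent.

D₁ = D₀ × (1 + g) = $3,630.00 × 1.053 = $3,822.3900
Growing perpetuity: P = D₁ / (r − g) = $3,822.3900 / (0.071 − 0.053) = $212,355.00

$212355.00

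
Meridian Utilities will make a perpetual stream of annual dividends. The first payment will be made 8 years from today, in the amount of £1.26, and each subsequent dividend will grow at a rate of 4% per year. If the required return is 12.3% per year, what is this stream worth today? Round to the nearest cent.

£6.74

Value at end of year 7: C₁ / (r − g) = £1.26 / (0.123 − 0.04) = £15.1807
Discount to today: PV = £15.1807 / (1 + 0.123)^7 = £15.1807 / 2.252466 = £6.74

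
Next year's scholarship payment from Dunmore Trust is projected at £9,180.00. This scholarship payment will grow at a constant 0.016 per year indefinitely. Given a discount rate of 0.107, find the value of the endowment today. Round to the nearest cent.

£100879.12

Growing perpetuity: P = D₁ / (r − g) = £9,180.0000 / (0.107 − 0.016) = £100,879.12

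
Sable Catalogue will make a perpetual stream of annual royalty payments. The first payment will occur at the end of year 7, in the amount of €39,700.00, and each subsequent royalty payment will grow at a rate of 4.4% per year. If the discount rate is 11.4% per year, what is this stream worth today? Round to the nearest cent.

€296743.57

Value at end of year 6: C₁ / (r − g) = €39,700.00 / (0.114 − 0.044) = €567,142.8571
Discount to today: PV = €567,142.8571 / (1 + 0.114)^6 = €567,142.8571 / 1.911222 = €296,743.57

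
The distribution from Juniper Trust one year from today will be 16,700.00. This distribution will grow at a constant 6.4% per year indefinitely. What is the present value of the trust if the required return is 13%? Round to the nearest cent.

253030.30

Growing perpetuity: P = D₁ / (r − g) = 16,700.0000 / (0.13 − 0.064) = 253,030.30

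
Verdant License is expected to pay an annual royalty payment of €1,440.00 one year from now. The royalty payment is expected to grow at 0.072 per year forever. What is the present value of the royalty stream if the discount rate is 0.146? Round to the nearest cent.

€19459.46

Growing perpetuity: P = D₁ / (r − g) = €1,440.0000 / (0.146 − 0.072) = €19,459.46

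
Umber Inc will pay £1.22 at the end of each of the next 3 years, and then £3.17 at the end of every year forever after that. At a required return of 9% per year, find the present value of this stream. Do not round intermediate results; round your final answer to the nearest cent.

£30.29

PV of 3-year annuity: £1.22 × [1 − (1+0.09)^−3] / 0.09 = 3.08818
Perpetuity value at year 3: £3.17 / 0.09 = 35.22222
PV of perpetuity: 35.22222 / (1+0.09)^3 = 27.19802
Total PV = 3.08818 + 27.19802 = 30.28620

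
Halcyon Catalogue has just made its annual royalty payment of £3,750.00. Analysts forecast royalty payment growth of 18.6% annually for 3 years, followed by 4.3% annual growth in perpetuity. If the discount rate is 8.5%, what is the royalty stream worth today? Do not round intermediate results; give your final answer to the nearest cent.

£135104.79

D_1 = 4447.50000
D_2 = 5274.73500
D_3 = 6255.83571
Terminal value at year 3: TV = D_3×(1+g_2)/(r−g_2) = 6524.83665/0.042 = 155353.25346
P_0 = D_1/(1+r)^1 + D_2/(1+r)^2 + D_3/(1+r)^3 + TV/(1+r)^3
    = 4099.07834 + 4480.65153 + 4897.74444 + 121627.32026 = 135104.79457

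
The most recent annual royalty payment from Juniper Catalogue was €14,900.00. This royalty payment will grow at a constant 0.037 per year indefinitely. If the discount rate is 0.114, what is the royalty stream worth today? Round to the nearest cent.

D₁ = D₀ × (1 + g) = €14,900.00 × 1.037 = €15,451.3000
Growing perpetuity: P = D₁ / (r − g) = €15,451.3000 / (0.114 − 0.037) = €200,666.23

€200666.23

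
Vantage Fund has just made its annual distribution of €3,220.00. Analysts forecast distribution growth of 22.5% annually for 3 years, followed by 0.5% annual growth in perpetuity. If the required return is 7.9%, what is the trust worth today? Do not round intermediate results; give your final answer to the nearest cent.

€76511.24

D_1 = 3944.50000
D_2 = 4832.01250
D_3 = 5919.21531
Terminal value at year 3: TV = D_3×(1+g_2)/(r−g_2) = 5948.81139/0.074 = 80389.34310
P_0 = D_1/(1+r)^1 + D_2/(1+r)^2 + D_3/(1+r)^3 + TV/(1+r)^3
    = 3655.69972 + 4150.35418 + 4711.94056 + 63993.24686 = 76511.24133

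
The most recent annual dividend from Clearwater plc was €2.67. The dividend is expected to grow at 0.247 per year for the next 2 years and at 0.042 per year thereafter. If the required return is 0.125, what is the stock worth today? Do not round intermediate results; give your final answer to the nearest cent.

D_1 = 3.32949
D_2 = 4.15187
Terminal value at year 2: TV = D_2×(1+g_2)/(r−g_2) = 4.32625/0.083 = 52.12353
P_0 = D_1/(1+r)^1 + D_2/(1+r)^2 + TV/(1+r)^2
    = 2.95955 + 3.28049 + 41.18402 = 47.42406

€47.42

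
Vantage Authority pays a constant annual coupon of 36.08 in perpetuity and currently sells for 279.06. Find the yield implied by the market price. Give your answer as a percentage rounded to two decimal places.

12.93%

P = C/r ⇒ r = C/P = 36.08/279.06 = 0.129291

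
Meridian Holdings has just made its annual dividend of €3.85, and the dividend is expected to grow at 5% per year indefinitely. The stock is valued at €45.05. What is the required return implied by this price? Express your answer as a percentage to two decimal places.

13.97%

D₁ = €3.85 × 1.05 = €4.0425
P = D₁/(r − g) ⇒ r = D₁/P + g = €4.0425/€45.05 + 0.05 = 0.089734 + 0.05 = 0.139734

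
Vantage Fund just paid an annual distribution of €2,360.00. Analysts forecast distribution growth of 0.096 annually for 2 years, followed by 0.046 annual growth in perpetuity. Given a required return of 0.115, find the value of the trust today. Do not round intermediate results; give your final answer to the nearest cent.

D_1 = 2586.56000
D_2 = 2834.86976
Terminal value at year 2: TV = D_2×(1+g_2)/(r−g_2) = 2965.27377/0.069 = 42974.98216
P_0 = D_1/(1+r)^1 + D_2/(1+r)^2 + TV/(1+r)^2
    = 2319.78475 + 2280.25479 + 34567.34071 = 39167.38026

€39167.38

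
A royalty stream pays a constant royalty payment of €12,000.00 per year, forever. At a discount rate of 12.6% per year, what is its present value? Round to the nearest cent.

€95238.10

Level perpetuity: PV = C / r = €12,000.00 / 0.126 = €95,238.10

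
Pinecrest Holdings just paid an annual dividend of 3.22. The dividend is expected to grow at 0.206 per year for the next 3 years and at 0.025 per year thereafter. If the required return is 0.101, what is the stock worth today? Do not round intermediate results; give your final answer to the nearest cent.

D_1 = 3.88332
D_2 = 4.68328
D_3 = 5.64804
Terminal value at year 3: TV = D_3×(1+g_2)/(r−g_2) = 5.78924/0.076 = 76.17423
P_0 = D_1/(1+r)^1 + D_2/(1+r)^2 + D_3/(1+r)^3 + TV/(1+r)^3
    = 3.52708 + 3.86345 + 4.23190 + 57.07503 = 68.69747

68.70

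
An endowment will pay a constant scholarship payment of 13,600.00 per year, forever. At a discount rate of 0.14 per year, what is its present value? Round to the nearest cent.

97142.86

Level perpetuity: PV = C / r = 13,600.00 / 0.14 = 97,142.86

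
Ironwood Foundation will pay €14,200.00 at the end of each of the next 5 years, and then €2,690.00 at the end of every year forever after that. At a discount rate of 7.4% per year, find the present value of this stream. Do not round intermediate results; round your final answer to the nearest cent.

€83043.45

PV of 5-year annuity: €14,200.00 × [1 − (1+0.074)^−5] / 0.074 = 57604.50658
Perpetuity value at year 5: €2,690.00 / 0.074 = 36351.35135
PV of perpetuity: 36351.35135 / (1+0.074)^5 = 25438.94834
Total PV = 57604.50658 + 25438.94834 = 83043.45492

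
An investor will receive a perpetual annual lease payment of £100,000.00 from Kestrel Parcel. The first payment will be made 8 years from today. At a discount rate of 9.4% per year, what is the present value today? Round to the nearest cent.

Value at end of year 7: C / r = £100,000.00 / 0.094 = £1,063,829.7872
Discount to today: PV = £1,063,829.7872 / (1 + 0.094)^7 = £1,063,829.7872 / 1.875518 = £567,219.16

£567219.16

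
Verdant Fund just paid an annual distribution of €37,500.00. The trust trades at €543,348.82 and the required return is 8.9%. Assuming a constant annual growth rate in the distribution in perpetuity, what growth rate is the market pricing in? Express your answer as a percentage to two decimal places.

P = D₀(1+g)/(r−g) ⇒ P(r−g) = D₀(1+g) ⇒ g(P+D₀) = P·r − D₀
g = (P·r − D₀)/(P + D₀) = (€543,348.82×0.089 − €37,500.00) / (€543,348.82 + €37,500.00) = 0.018693

1.87%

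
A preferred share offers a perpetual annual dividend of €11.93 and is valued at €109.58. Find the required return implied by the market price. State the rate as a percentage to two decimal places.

10.89%

P = C/r ⇒ r = C/P = €11.93/€109.58 = 0.108870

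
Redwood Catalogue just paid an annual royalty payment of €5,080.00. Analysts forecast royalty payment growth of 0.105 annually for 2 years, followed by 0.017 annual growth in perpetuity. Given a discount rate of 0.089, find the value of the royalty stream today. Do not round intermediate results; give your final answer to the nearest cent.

D_1 = 5613.40000
D_2 = 6202.80700
Terminal value at year 2: TV = D_2×(1+g_2)/(r−g_2) = 6308.25472/0.072 = 87614.64887
P_0 = D_1/(1+r)^1 + D_2/(1+r)^2 + TV/(1+r)^2
    = 5154.63728 + 5230.37116 + 73878.99268 = 84264.00112

€84264.00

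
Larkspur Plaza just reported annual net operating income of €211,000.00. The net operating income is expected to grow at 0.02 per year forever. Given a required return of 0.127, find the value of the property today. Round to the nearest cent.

D₁ = D₀ × (1 + g) = €211,000.00 × 1.02 = €215,220.0000
Growing perpetuity: P = D₁ / (r − g) = €215,220.0000 / (0.127 − 0.02) = €2,011,401.87

€2011401.87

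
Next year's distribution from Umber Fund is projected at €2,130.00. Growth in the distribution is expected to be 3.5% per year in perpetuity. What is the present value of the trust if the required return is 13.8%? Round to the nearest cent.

€20679.61

Growing perpetuity: P = D₁ / (r − g) = €2,130.0000 / (0.138 − 0.035) = €20,679.61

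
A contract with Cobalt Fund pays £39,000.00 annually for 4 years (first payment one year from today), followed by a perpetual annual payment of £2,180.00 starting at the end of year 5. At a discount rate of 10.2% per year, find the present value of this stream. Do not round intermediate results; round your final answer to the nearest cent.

£137583.48

PV of 4-year annuity: £39,000.00 × [1 − (1+0.102)^−4] / 0.102 = 123091.42457
Perpetuity value at year 4: £2,180.00 / 0.102 = 21372.54902
PV of perpetuity: 21372.54902 / (1+0.102)^4 = 14492.05401
Total PV = 123091.42457 + 14492.05401 = 137583.47858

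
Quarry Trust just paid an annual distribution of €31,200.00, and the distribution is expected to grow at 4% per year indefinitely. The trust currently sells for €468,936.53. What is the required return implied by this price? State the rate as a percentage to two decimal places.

10.92%

D₁ = €31,200.00 × 1.04 = €32,448.0000
P = D₁/(r − g) ⇒ r = D₁/P + g = €32,448.0000/€468,936.53 + 0.04 = 0.069195 + 0.04 = 0.109195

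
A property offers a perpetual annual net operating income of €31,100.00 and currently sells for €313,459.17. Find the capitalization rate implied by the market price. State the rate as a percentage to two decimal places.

P = C/r ⇒ r = C/P = €31,100.00/€313,459.17 = 0.099215

9.92%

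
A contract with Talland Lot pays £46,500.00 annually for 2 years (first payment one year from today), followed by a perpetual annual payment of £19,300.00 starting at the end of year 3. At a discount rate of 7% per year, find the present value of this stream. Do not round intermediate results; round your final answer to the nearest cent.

£324892.38

PV of 2-year annuity: £46,500.00 × [1 − (1+0.07)^−2] / 0.07 = 84072.84479
Perpetuity value at year 2: £19,300.00 / 0.07 = 275714.28571
PV of perpetuity: 275714.28571 / (1+0.07)^2 = 240819.53508
Total PV = 84072.84479 + 240819.53508 = 324892.37987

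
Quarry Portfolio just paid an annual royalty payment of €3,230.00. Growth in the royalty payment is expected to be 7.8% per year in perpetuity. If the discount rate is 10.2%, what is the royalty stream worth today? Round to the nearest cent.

D₁ = D₀ × (1 + g) = €3,230.00 × 1.078 = €3,481.9400
Growing perpetuity: P = D₁ / (r − g) = €3,481.9400 / (0.102 − 0.078) = €145,080.83

€145080.83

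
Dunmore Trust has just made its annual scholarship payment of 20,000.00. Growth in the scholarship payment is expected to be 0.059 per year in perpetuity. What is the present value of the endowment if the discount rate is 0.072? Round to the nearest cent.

D₁ = D₀ × (1 + g) = 20,000.00 × 1.059 = 21,180.0000
Growing perpetuity: P = D₁ / (r − g) = 21,180.0000 / (0.072 − 0.059) = 1,629,230.77

1629230.77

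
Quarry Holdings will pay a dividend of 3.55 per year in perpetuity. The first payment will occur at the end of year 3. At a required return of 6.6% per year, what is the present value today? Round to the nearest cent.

47.33

Value at end of year 2: C / r = 3.55 / 0.066 = 53.7879
Discount to today: PV = 53.7879 / (1 + 0.066)^2 = 53.7879 / 1.136356 = 47.33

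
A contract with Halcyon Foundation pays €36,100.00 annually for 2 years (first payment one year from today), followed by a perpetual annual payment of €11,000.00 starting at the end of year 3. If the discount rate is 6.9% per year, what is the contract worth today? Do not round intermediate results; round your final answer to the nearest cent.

PV of 2-year annuity: €36,100.00 × [1 − (1+0.069)^−2] / 0.069 = 65360.03591
Perpetuity value at year 2: €11,000.00 / 0.069 = 159420.28986
PV of perpetuity: 159420.28986 / (1+0.069)^2 = 139504.48944
Total PV = 65360.03591 + 139504.48944 = 204864.52535

€204864.53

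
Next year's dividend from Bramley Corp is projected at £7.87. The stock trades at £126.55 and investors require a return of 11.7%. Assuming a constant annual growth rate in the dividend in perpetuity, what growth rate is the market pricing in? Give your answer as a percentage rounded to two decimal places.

P = D₁/(r−g) ⇒ g = r − D₁/P = 0.117 − £7.87/£126.55 = 0.054811

5.48%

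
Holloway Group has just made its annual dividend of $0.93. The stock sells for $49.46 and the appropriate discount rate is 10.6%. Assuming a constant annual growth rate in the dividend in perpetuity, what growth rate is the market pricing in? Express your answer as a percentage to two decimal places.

P = D₀(1+g)/(r−g) ⇒ P(r−g) = D₀(1+g) ⇒ g(P+D₀) = P·r − D₀
g = (P·r − D₀)/(P + D₀) = ($49.46×0.106 − $0.93) / ($49.46 + $0.93) = 0.085588

8.56%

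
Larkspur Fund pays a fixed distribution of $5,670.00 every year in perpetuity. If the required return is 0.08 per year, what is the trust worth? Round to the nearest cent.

$70875.00

Level perpetuity: PV = C / r = $5,670.00 / 0.08 = $70,875.00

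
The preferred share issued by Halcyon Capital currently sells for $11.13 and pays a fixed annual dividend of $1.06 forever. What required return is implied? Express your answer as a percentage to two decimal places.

9.52%

P = C/r ⇒ r = C/P = $1.06/$11.13 = 0.095238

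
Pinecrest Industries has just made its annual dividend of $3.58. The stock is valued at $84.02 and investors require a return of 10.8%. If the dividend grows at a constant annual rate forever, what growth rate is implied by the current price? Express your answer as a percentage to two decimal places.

P = D₀(1+g)/(r−g) ⇒ P(r−g) = D₀(1+g) ⇒ g(P+D₀) = P·r − D₀
g = (P·r − D₀)/(P + D₀) = ($84.02×0.108 − $3.58) / ($84.02 + $3.58) = 0.062719

6.27%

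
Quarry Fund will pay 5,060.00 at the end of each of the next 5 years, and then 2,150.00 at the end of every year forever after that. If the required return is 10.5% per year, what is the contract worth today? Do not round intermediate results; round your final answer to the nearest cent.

31367.91

PV of 5-year annuity: 5,060.00 × [1 − (1+0.105)^−5] / 0.105 = 18938.86261
Perpetuity value at year 5: 2,150.00 / 0.105 = 20476.19048
PV of perpetuity: 20476.19048 / (1+0.105)^5 = 12429.04530
Total PV = 18938.86261 + 12429.04530 = 31367.90791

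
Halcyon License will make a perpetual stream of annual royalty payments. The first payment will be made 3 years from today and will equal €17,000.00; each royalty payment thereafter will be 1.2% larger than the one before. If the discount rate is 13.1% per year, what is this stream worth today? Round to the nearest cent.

€111680.35

Value at end of year 2: C₁ / (r − g) = €17,000.00 / (0.131 − 0.012) = €142,857.1429
Discount to today: PV = €142,857.1429 / (1 + 0.131)^2 = €142,857.1429 / 1.279161 = €111,680.35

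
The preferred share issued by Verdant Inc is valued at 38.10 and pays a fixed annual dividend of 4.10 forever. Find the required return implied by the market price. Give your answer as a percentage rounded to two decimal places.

10.76%

P = C/r ⇒ r = C/P = 4.10/38.10 = 0.107612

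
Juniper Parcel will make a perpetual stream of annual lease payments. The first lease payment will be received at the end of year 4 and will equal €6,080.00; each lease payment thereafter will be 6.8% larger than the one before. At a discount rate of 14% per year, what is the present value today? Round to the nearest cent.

€56997.59

Value at end of year 3: C₁ / (r − g) = €6,080.00 / (0.14 − 0.068) = €84,444.4444
Discount to today: PV = €84,444.4444 / (1 + 0.14)^3 = €84,444.4444 / 1.481544 = €56,997.59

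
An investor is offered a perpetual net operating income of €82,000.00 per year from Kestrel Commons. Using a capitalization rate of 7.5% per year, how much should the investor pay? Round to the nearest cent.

€1093333.33

Level perpetuity: PV = C / r = €82,000.00 / 0.075 = €1,093,333.33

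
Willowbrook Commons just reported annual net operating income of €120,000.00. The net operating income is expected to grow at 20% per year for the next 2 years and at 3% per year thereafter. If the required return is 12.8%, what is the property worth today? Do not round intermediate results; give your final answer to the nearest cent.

€1690838.04

D_1 = 144000.00000
D_2 = 172800.00000
Terminal value at year 2: TV = D_2×(1+g_2)/(r−g_2) = 177984.00000/0.098 = 1816163.26531
P_0 = D_1/(1+r)^1 + D_2/(1+r)^2 + TV/(1+r)^2
    = 127659.57447 + 135808.05794 + 1427370.40493 = 1690838.03734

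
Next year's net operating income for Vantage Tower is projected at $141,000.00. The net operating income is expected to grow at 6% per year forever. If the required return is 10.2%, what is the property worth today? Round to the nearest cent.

Growing perpetuity: P = D₁ / (r − g) = $141,000.0000 / (0.102 − 0.06) = $3,357,142.86

$3357142.86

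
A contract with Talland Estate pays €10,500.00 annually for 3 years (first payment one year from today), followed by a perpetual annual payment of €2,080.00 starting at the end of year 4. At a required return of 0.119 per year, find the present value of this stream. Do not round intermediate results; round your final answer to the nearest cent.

€37737.21

PV of 3-year annuity: €10,500.00 × [1 − (1+0.119)^−3] / 0.119 = 25262.62838
Perpetuity value at year 3: €2,080.00 / 0.119 = 17478.99160
PV of perpetuity: 17478.99160 / (1+0.119)^3 = 12474.58521
Total PV = 25262.62838 + 12474.58521 = 37737.21359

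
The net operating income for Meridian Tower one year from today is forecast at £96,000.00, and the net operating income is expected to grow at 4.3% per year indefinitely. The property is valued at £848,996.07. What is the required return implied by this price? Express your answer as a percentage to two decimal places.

15.61%

P = D₁/(r − g) ⇒ r = D₁/P + g = £96,000.0000/£848,996.07 + 0.043 = 0.113075 + 0.043 = 0.156075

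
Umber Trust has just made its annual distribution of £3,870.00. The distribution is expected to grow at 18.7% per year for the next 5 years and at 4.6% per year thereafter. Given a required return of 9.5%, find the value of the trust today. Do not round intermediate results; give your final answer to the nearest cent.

D_1 = 4593.69000
D_2 = 5452.71003
D_3 = 6472.36681
D_4 = 7682.69940
D_5 = 9119.36419
Terminal value at year 5: TV = D_5×(1+g_2)/(r−g_2) = 9538.85494/0.049 = 194670.50894
P_0 = D_1/(1+r)^1 + D_2/(1+r)^2 + D_3/(1+r)^3 + D_4/(1+r)^4 + D_5/(1+r)^5 + TV/(1+r)^5
    = 4195.15068 + 4547.61997 + 4929.70310 + 5343.88821 + 5792.87242 + 123660.09290 = 148469.32728

£148469.33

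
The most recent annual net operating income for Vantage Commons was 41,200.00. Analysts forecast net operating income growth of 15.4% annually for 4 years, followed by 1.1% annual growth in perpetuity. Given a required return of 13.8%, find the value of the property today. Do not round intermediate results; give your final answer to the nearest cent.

517490.41

D_1 = 47544.80000
D_2 = 54866.69920
D_3 = 63316.17088
D_4 = 73066.86119
Terminal value at year 4: TV = D_4×(1+g_2)/(r−g_2) = 73870.59666/0.127 = 581658.24146
P_0 = D_1/(1+r)^1 + D_2/(1+r)^2 + D_3/(1+r)^3 + D_4/(1+r)^4 + TV/(1+r)^4
    = 41779.26186 + 42366.66801 + 42962.33293 + 43566.37276 + 346815.77058 = 517490.40615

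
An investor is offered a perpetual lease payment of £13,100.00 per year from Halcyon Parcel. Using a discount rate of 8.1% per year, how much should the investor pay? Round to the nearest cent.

Level perpetuity: PV = C / r = £13,100.00 / 0.081 = £161,728.40

£161728.40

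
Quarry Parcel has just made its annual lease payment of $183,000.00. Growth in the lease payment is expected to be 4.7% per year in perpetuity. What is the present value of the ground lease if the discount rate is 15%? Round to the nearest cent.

D₁ = D₀ × (1 + g) = $183,000.00 × 1.047 = $191,601.0000
Growing perpetuity: P = D₁ / (r − g) = $191,601.0000 / (0.15 − 0.047) = $1,860,203.88

$1860203.88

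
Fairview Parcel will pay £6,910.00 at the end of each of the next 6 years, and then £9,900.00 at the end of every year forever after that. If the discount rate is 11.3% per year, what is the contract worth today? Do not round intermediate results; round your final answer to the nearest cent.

£75069.88

PV of 6-year annuity: £6,910.00 × [1 − (1+0.113)^−6] / 0.113 = 28982.10488
Perpetuity value at year 6: £9,900.00 / 0.113 = 87610.61947
PV of perpetuity: 87610.61947 / (1+0.113)^6 = 46087.77745
Total PV = 28982.10488 + 46087.77745 = 75069.88233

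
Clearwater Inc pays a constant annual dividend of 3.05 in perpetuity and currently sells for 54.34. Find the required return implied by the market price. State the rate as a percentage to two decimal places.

5.61%

P = C/r ⇒ r = C/P = 3.05/54.34 = 0.056128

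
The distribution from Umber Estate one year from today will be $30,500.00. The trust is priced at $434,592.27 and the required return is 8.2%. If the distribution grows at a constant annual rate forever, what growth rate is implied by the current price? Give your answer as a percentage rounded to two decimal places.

1.18%

P = D₁/(r−g) ⇒ g = r − D₁/P = 0.082 − $30,500.00/$434,592.27 = 0.011819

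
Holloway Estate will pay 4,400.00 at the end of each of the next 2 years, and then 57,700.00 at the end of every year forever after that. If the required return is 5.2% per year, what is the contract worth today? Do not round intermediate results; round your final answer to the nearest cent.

1010788.96

PV of 2-year annuity: 4,400.00 × [1 − (1+0.052)^−2] / 0.052 = 8158.27900
Perpetuity value at year 2: 57,700.00 / 0.052 = 1109615.38462
PV of perpetuity: 1109615.38462 / (1+0.052)^2 = 1002630.68048
Total PV = 8158.27900 + 1002630.68048 = 1010788.95948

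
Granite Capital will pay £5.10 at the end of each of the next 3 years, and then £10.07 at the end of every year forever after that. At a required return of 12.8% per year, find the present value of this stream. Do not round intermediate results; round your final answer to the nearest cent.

£66.90

PV of 3-year annuity: £5.10 × [1 − (1+0.128)^−3] / 0.128 = 12.08289
Perpetuity value at year 3: £10.07 / 0.128 = 78.67188
PV of perpetuity: 78.67188 / (1+0.128)^3 = 54.81409
Total PV = 12.08289 + 54.81409 = 66.89698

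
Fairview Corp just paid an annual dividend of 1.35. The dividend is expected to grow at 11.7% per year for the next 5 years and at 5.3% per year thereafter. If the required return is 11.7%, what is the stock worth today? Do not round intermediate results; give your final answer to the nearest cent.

28.96

D_1 = 1.50795
D_2 = 1.68438
D_3 = 1.88145
D_4 = 2.10158
D_5 = 2.34747
Terminal value at year 5: TV = D_5×(1+g_2)/(r−g_2) = 2.47188/0.064 = 38.62318
P_0 = D_1/(1+r)^1 + D_2/(1+r)^2 + D_3/(1+r)^3 + D_4/(1+r)^4 + D_5/(1+r)^5 + TV/(1+r)^5
    = 1.35000 + 1.35000 + 1.35000 + 1.35000 + 1.35000 + 22.21172 = 28.96172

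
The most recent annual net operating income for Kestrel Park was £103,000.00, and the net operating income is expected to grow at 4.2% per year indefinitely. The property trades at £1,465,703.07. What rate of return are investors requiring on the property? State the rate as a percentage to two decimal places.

D₁ = £103,000.00 × 1.042 = £107,326.0000
P = D₁/(r − g) ⇒ r = D₁/P + g = £107,326.0000/£1,465,703.07 + 0.042 = 0.073225 + 0.042 = 0.115225

11.52%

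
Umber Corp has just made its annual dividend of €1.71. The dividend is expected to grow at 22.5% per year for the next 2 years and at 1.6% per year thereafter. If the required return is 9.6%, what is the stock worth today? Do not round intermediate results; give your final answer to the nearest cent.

€31.18

D_1 = 2.09475
D_2 = 2.56607
Terminal value at year 2: TV = D_2×(1+g_2)/(r−g_2) = 2.60713/0.08 = 32.58907
P_0 = D_1/(1+r)^1 + D_2/(1+r)^2 + TV/(1+r)^2
    = 1.91127 + 2.13623 + 27.13007 = 31.17756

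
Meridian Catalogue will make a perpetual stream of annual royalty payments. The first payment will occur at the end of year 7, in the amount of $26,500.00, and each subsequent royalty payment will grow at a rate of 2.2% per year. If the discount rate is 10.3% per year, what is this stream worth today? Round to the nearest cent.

Value at end of year 6: C₁ / (r − g) = $26,500.00 / (0.103 − 0.022) = $327,160.4938
Discount to today: PV = $327,160.4938 / (1 + 0.103)^6 = $327,160.4938 / 1.800749 = $181,680.28

$181680.28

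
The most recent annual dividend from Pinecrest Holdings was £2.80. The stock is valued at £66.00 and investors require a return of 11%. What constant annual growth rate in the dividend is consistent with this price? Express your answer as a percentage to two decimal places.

6.48%

P = D₀(1+g)/(r−g) ⇒ P(r−g) = D₀(1+g) ⇒ g(P+D₀) = P·r − D₀
g = (P·r − D₀)/(P + D₀) = (£66.00×0.11 − £2.80) / (£66.00 + £2.80) = 0.064826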